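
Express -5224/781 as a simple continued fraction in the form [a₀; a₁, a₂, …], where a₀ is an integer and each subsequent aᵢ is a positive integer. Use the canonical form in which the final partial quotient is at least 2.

-5224 ÷ 781 → quotient -7, remainder 243
781 ÷ 243 → quotient 3, remainder 52
243 ÷ 52 → quotient 4, remainder 35
52 ÷ 35 → quotient 1, remainder 17
35 ÷ 17 → quotient 2, remainder 1
17 ÷ 1 → quotient 17, remainder 0

[-7; 3, 4, 1, 2, 17]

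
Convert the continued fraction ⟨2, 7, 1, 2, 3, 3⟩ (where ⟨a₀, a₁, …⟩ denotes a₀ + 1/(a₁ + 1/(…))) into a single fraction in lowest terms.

a_0 = 2: 2/1
a_1 = 7: 15/7
a_2 = 1: 17/8
a_3 = 2: 49/23
a_4 = 3: 164/77
a_5 = 3: 541/254

541/254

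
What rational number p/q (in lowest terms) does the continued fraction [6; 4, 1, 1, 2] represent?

Start with 2.
1 + 1/(2/1) = 1 + 1/2 = 3/2
1 + 1/(3/2) = 1 + 2/3 = 5/3
4 + 1/(5/3) = 4 + 3/5 = 23/5
6 + 1/(23/5) = 6 + 5/23 = 143/23

143/23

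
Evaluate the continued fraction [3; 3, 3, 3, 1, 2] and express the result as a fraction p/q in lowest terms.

393/119

Use the convergent recurrence hₖ = aₖ·hₖ₋₁ + hₖ₋₂ (and likewise for the denominators kₖ):
a_0 = 3: 3/1
a_1 = 3: 10/3
a_2 = 3: 33/10
a_3 = 3: 109/33
a_4 = 1: 142/43
a_5 = 2: 393/119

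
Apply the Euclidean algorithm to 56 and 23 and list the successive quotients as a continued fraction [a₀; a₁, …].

56 ÷ 23 → quotient 2, remainder 10
23 ÷ 10 → quotient 2, remainder 3
10 ÷ 3 → quotient 3, remainder 1
3 ÷ 1 → quotient 3, remainder 0

[2; 2, 3, 3]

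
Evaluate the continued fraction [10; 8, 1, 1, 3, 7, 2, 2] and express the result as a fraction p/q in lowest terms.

23319/2305

Compute successive convergents:
a_0 = 10: 10/1
a_1 = 8: 81/8
a_2 = 1: 91/9
a_3 = 1: 172/17
a_4 = 3: 607/60
a_5 = 7: 4421/437
a_6 = 2: 9449/934
a_7 = 2: 23319/2305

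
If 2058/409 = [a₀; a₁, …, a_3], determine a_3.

2058 ÷ 409 → quotient 5, remainder 13
409 ÷ 13 → quotient 31, remainder 6
13 ÷ 6 → quotient 2, remainder 1
6 ÷ 1 → quotient 6, remainder 0

6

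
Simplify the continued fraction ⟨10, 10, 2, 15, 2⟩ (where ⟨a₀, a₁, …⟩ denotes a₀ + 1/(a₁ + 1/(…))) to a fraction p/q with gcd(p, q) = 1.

6774/671

Collapse the nested fraction from the inside out:
Start with 2.
15 + 1/(2/1) = 15 + 1/2 = 31/2
2 + 1/(31/2) = 2 + 2/31 = 64/31
10 + 1/(64/31) = 10 + 31/64 = 671/64
10 + 1/(671/64) = 10 + 64/671 = 6774/671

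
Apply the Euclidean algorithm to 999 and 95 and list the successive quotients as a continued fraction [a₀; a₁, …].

[10; 1, 1, 15, 3]

⌊999/95⌋ = 10, remainder 49
⌊95/49⌋ = 1, remainder 46
⌊49/46⌋ = 1, remainder 3
⌊46/3⌋ = 15, remainder 1
⌊3/1⌋ = 3, remainder 0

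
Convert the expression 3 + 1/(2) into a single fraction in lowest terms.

Compute successive convergents:
a_0 = 3: 3/1
a_1 = 2: 7/2

7/2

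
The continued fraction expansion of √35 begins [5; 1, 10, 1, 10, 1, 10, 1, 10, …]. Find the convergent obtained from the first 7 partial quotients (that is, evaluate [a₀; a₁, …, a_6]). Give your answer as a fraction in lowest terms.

9235/1561

Build up convergents one term at a time:
a_0 = 5: 5/1
a_1 = 1: 6/1
a_2 = 10: 65/11
a_3 = 1: 71/12
a_4 = 10: 775/131
a_5 = 1: 846/143
a_6 = 10: 9235/1561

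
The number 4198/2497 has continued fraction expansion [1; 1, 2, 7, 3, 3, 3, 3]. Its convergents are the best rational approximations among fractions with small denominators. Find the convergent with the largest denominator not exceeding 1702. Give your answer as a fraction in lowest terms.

1271/756

List convergents until the denominator exceeds the bound:
a_0 = 1: 1/1  (≤ bound)
a_1 = 1: 2/1  (≤ bound)
a_2 = 2: 5/3  (≤ bound)
a_3 = 7: 37/22  (≤ bound)
a_4 = 3: 116/69  (≤ bound)
a_5 = 3: 385/229  (≤ bound)
a_6 = 3: 1271/756  (≤ bound)
a_7 = 3: 4198/2497  (> 1702, stop)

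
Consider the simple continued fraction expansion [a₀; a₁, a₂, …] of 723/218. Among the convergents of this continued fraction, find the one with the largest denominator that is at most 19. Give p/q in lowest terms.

63/19

List convergents until the denominator exceeds the bound:
a_0 = 3: 3/1  (≤ bound)
a_1 = 3: 10/3  (≤ bound)
a_2 = 6: 63/19  (≤ bound)
a_3 = 3: 199/60  (> 19, stop)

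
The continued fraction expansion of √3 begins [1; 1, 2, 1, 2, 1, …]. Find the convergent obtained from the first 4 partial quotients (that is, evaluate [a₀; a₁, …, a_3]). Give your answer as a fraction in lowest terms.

7/4

Start with 1.
2 + 1/(1/1) = 2 + 1/1 = 3/1
1 + 1/(3/1) = 1 + 1/3 = 4/3
1 + 1/(4/3) = 1 + 3/4 = 7/4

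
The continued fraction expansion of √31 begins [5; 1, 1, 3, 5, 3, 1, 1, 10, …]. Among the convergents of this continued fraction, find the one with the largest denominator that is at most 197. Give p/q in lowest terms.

863/155

List convergents until the denominator exceeds the bound:
a_0 = 5: 5/1  (≤ bound)
a_1 = 1: 6/1  (≤ bound)
a_2 = 1: 11/2  (≤ bound)
a_3 = 3: 39/7  (≤ bound)
a_4 = 5: 206/37  (≤ bound)
a_5 = 3: 657/118  (≤ bound)
a_6 = 1: 863/155  (≤ bound)
a_7 = 1: 1520/273  (> 197, stop)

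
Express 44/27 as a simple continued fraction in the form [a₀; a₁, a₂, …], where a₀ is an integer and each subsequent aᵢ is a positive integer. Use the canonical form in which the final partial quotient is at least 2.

[1; 1, 1, 1, 2, 3]

44 ÷ 27 → quotient 1, remainder 17
27 ÷ 17 → quotient 1, remainder 10
17 ÷ 10 → quotient 1, remainder 7
10 ÷ 7 → quotient 1, remainder 3
7 ÷ 3 → quotient 2, remainder 1
3 ÷ 1 → quotient 3, remainder 0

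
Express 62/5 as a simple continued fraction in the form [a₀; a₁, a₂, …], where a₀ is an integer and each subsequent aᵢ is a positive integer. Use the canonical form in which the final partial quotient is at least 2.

Apply division with remainder until the remainder is 0:
⌊62/5⌋ = 12, remainder 2
⌊5/2⌋ = 2, remainder 1
⌊2/1⌋ = 2, remainder 0

[12; 2, 2]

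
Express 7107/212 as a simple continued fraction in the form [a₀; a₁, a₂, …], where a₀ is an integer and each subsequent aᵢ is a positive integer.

[33; 1, 1, 10, 10]

⌊7107/212⌋ = 33, remainder 111
⌊212/111⌋ = 1, remainder 101
⌊111/101⌋ = 1, remainder 10
⌊101/10⌋ = 10, remainder 1
⌊10/1⌋ = 10, remainder 0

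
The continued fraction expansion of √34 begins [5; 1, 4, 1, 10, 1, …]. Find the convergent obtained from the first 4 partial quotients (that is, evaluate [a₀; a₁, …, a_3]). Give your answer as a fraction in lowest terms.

Use the convergent recurrence hₖ = aₖ·hₖ₋₁ + hₖ₋₂ (and likewise for the denominators kₖ):
a_0 = 5: 5/1
a_1 = 1: 6/1
a_2 = 4: 29/5
a_3 = 1: 35/6

35/6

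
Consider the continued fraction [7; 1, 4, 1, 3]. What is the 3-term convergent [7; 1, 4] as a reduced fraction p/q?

a_0 = 7: 7/1
a_1 = 1: 8/1
a_2 = 4: 39/5

39/5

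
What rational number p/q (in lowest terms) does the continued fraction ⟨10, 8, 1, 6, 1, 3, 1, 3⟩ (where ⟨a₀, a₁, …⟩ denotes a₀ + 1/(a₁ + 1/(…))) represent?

a_0 = 10: 10/1
a_1 = 8: 81/8
a_2 = 1: 91/9
a_3 = 6: 627/62
a_4 = 1: 718/71
a_5 = 3: 2781/275
a_6 = 1: 3499/346
a_7 = 3: 13278/1313

13278/1313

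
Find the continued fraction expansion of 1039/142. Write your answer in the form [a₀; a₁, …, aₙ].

[7; 3, 6, 2, 3]

Run the Euclidean algorithm, recording each quotient:
1039 ÷ 142 → quotient 7, remainder 45
142 ÷ 45 → quotient 3, remainder 7
45 ÷ 7 → quotient 6, remainder 3
7 ÷ 3 → quotient 2, remainder 1
3 ÷ 1 → quotient 3, remainder 0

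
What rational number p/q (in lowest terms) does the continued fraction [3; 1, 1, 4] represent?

a_0 = 3: 3/1
a_1 = 1: 4/1
a_2 = 1: 7/2
a_3 = 4: 32/9

32/9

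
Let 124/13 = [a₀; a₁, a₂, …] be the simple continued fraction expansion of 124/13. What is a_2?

1

⌊124/13⌋ = 9, remainder 7
⌊13/7⌋ = 1, remainder 6
⌊7/6⌋ = 1, remainder 1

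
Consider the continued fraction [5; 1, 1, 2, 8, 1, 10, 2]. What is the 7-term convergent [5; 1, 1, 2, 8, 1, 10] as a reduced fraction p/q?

2865/512

Collapse the nested fraction from the inside out:
Start with 10.
1 + 1/(10/1) = 1 + 1/10 = 11/10
8 + 1/(11/10) = 8 + 10/11 = 98/11
2 + 1/(98/11) = 2 + 11/98 = 207/98
1 + 1/(207/98) = 1 + 98/207 = 305/207
1 + 1/(305/207) = 1 + 207/305 = 512/305
5 + 1/(512/305) = 5 + 305/512 = 2865/512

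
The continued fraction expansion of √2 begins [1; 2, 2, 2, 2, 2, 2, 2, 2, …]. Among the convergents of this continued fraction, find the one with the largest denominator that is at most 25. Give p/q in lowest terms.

17/12

a_0 = 1: 1/1  (≤ bound)
a_1 = 2: 3/2  (≤ bound)
a_2 = 2: 7/5  (≤ bound)
a_3 = 2: 17/12  (≤ bound)
a_4 = 2: 41/29  (> 25, stop)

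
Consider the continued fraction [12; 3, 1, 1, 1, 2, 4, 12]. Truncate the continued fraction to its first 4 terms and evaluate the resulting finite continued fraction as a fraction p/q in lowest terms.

Start with 1.
1 + 1/(1/1) = 1 + 1/1 = 2/1
3 + 1/(2/1) = 3 + 1/2 = 7/2
12 + 1/(7/2) = 12 + 2/7 = 86/7

86/7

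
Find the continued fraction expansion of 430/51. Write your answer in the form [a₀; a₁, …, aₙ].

⌊430/51⌋ = 8, remainder 22
⌊51/22⌋ = 2, remainder 7
⌊22/7⌋ = 3, remainder 1
⌊7/1⌋ = 7, remainder 0

[8; 2, 3, 7]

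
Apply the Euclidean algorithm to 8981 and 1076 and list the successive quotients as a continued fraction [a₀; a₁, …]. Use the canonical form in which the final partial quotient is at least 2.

[8; 2, 1, 7, 1, 2, 14]

⌊8981/1076⌋ = 8, remainder 373
⌊1076/373⌋ = 2, remainder 330
⌊373/330⌋ = 1, remainder 43
⌊330/43⌋ = 7, remainder 29
⌊43/29⌋ = 1, remainder 14
⌊29/14⌋ = 2, remainder 1
⌊14/1⌋ = 14, remainder 0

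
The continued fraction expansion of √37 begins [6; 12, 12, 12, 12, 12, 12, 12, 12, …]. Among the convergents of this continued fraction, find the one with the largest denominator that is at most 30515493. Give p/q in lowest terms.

18798954/3090529

List convergents until the denominator exceeds the bound:
a_0 = 6: 6/1  (≤ bound)
a_1 = 12: 73/12  (≤ bound)
a_2 = 12: 882/145  (≤ bound)
a_3 = 12: 10657/1752  (≤ bound)
a_4 = 12: 128766/21169  (≤ bound)
a_5 = 12: 1555849/255780  (≤ bound)
a_6 = 12: 18798954/3090529  (≤ bound)
a_7 = 12: 227143297/37342128  (> 30515493, stop)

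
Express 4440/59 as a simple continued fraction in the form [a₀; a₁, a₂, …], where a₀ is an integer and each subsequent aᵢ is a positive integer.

4440 = 75·59 + 15, so a_0 = 75
59 = 3·15 + 14, so a_1 = 3
15 = 1·14 + 1, so a_2 = 1
14 = 14·1 + 0, so a_3 = 14

[75; 3, 1, 14]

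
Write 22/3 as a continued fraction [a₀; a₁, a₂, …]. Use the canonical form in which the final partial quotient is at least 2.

[7; 3]

22 = 7·3 + 1, so a_0 = 7
3 = 3·1 + 0, so a_1 = 3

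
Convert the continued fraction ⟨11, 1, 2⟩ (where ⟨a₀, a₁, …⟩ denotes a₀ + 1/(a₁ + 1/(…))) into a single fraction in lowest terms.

Start with 2.
1 + 1/(2/1) = 1 + 1/2 = 3/2
11 + 1/(3/2) = 11 + 2/3 = 35/3

35/3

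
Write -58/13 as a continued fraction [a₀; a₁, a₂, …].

[-5; 1, 1, 6]

⌊-58/13⌋ = -5, remainder 7
⌊13/7⌋ = 1, remainder 6
⌊7/6⌋ = 1, remainder 1
⌊6/1⌋ = 6, remainder 0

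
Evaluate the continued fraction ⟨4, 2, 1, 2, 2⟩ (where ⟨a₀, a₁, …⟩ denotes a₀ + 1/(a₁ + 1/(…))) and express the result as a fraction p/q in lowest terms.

Use the convergent recurrence hₖ = aₖ·hₖ₋₁ + hₖ₋₂ (and likewise for the denominators kₖ):
a_0 = 4: 4/1
a_1 = 2: 9/2
a_2 = 1: 13/3
a_3 = 2: 35/8
a_4 = 2: 83/19

83/19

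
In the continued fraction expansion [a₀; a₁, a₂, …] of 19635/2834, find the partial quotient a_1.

1

Run the Euclidean algorithm, recording each quotient:
⌊19635/2834⌋ = 6, remainder 2631
⌊2834/2631⌋ = 1, remainder 203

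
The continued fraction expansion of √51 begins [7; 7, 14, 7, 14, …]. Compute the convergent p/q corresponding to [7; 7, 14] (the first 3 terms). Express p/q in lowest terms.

Starting at the tail and folding back:
Start with 14.
7 + 1/(14/1) = 7 + 1/14 = 99/14
7 + 1/(99/14) = 7 + 14/99 = 707/99

707/99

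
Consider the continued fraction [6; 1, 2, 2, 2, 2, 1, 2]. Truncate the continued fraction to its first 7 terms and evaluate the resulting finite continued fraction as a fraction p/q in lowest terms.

a_0 = 6: 6/1
a_1 = 1: 7/1
a_2 = 2: 20/3
a_3 = 2: 47/7
a_4 = 2: 114/17
a_5 = 2: 275/41
a_6 = 1: 389/58

389/58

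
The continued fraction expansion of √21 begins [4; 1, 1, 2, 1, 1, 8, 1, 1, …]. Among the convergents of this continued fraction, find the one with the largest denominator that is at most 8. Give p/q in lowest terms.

a_0 = 4: 4/1  (≤ bound)
a_1 = 1: 5/1  (≤ bound)
a_2 = 1: 9/2  (≤ bound)
a_3 = 2: 23/5  (≤ bound)
a_4 = 1: 32/7  (≤ bound)
a_5 = 1: 55/12  (> 8, stop)

32/7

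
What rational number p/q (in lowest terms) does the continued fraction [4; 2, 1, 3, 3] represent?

Start with 3.
3 + 1/(3/1) = 3 + 1/3 = 10/3
1 + 1/(10/3) = 1 + 3/10 = 13/10
2 + 1/(13/10) = 2 + 10/13 = 36/13
4 + 1/(36/13) = 4 + 13/36 = 157/36

157/36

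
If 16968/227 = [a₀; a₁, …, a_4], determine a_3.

1

16968 = 74·227 + 170, so a_0 = 74
227 = 1·170 + 57, so a_1 = 1
170 = 2·57 + 56, so a_2 = 2
57 = 1·56 + 1, so a_3 = 1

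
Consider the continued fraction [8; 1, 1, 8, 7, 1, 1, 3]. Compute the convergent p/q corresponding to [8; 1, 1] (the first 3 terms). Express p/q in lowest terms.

17/2

a_0 = 8: 8/1
a_1 = 1: 9/1
a_2 = 1: 17/2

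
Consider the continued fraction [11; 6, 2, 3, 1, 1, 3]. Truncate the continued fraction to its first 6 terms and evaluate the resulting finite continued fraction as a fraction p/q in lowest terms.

Build up convergents one term at a time:
a_0 = 11: 11/1
a_1 = 6: 67/6
a_2 = 2: 145/13
a_3 = 3: 502/45
a_4 = 1: 647/58
a_5 = 1: 1149/103

1149/103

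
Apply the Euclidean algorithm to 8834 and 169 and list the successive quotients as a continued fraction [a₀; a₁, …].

[52; 3, 1, 2, 15]

8834 = 52·169 + 46, so a_0 = 52
169 = 3·46 + 31, so a_1 = 3
46 = 1·31 + 15, so a_2 = 1
31 = 2·15 + 1, so a_3 = 2
15 = 15·1 + 0, so a_4 = 15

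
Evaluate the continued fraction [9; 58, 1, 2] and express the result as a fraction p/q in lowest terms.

a_0 = 9: 9/1
a_1 = 58: 523/58
a_2 = 1: 532/59
a_3 = 2: 1587/176

1587/176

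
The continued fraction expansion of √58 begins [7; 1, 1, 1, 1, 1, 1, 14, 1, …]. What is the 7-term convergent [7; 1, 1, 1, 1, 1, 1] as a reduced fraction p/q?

99/13

Build up convergents one term at a time:
a_0 = 7: 7/1
a_1 = 1: 8/1
a_2 = 1: 15/2
a_3 = 1: 23/3
a_4 = 1: 38/5
a_5 = 1: 61/8
a_6 = 1: 99/13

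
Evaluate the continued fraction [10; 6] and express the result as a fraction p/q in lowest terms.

Build up convergents one term at a time:
a_0 = 10: 10/1
a_1 = 6: 61/6

61/6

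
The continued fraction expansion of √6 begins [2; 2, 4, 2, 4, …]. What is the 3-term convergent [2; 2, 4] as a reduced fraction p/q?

Start with 4.
2 + 1/(4/1) = 2 + 1/4 = 9/4
2 + 1/(9/4) = 2 + 4/9 = 22/9

22/9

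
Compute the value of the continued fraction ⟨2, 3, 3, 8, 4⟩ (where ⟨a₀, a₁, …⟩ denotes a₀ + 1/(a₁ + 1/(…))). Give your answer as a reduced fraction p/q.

787/342

a_0 = 2: 2/1
a_1 = 3: 7/3
a_2 = 3: 23/10
a_3 = 8: 191/83
a_4 = 4: 787/342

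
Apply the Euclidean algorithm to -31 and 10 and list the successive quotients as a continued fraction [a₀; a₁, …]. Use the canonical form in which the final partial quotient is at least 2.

[-4; 1, 9]

-31 = -4·10 + 9, so a_0 = -4
10 = 1·9 + 1, so a_1 = 1
9 = 9·1 + 0, so a_2 = 9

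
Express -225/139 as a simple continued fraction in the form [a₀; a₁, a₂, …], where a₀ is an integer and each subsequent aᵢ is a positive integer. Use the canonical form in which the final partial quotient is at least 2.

[-2; 2, 1, 1, 1, 1, 1, 6]

-225 ÷ 139 → quotient -2, remainder 53
139 ÷ 53 → quotient 2, remainder 33
53 ÷ 33 → quotient 1, remainder 20
33 ÷ 20 → quotient 1, remainder 13
20 ÷ 13 → quotient 1, remainder 7
13 ÷ 7 → quotient 1, remainder 6
7 ÷ 6 → quotient 1, remainder 1
6 ÷ 1 → quotient 6, remainder 0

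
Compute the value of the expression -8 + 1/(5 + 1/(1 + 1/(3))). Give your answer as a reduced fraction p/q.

-180/23

a_0 = -8: -8/1
a_1 = 5: -39/5
a_2 = 1: -47/6
a_3 = 3: -180/23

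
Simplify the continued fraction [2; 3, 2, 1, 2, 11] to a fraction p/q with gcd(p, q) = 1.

705/307

Build up convergents one term at a time:
a_0 = 2: 2/1
a_1 = 3: 7/3
a_2 = 2: 16/7
a_3 = 1: 23/10
a_4 = 2: 62/27
a_5 = 11: 705/307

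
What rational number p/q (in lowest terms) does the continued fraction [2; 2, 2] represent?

Collapse the nested fraction from the inside out:
Start with 2.
2 + 1/(2/1) = 2 + 1/2 = 5/2
2 + 1/(5/2) = 2 + 2/5 = 12/5

12/5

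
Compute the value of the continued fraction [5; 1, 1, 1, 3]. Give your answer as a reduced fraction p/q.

62/11

a_0 = 5: 5/1
a_1 = 1: 6/1
a_2 = 1: 11/2
a_3 = 1: 17/3
a_4 = 3: 62/11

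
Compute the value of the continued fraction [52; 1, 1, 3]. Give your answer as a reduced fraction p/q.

Work from the innermost term outward:
Start with 3.
1 + 1/(3/1) = 1 + 1/3 = 4/3
1 + 1/(4/3) = 1 + 3/4 = 7/4
52 + 1/(7/4) = 52 + 4/7 = 368/7

368/7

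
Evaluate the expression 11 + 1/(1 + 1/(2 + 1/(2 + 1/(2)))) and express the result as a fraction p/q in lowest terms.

Work from the innermost term outward:
Start with 2.
2 + 1/(2/1) = 2 + 1/2 = 5/2
2 + 1/(5/2) = 2 + 2/5 = 12/5
1 + 1/(12/5) = 1 + 5/12 = 17/12
11 + 1/(17/12) = 11 + 12/17 = 199/17

199/17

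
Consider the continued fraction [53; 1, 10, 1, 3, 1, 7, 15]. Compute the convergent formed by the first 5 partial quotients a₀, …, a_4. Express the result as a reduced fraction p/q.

2534/47

a_0 = 53: 53/1
a_1 = 1: 54/1
a_2 = 10: 593/11
a_3 = 1: 647/12
a_4 = 3: 2534/47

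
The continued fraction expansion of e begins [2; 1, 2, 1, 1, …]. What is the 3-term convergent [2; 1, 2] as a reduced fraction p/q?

Collapse the nested fraction from the inside out:
Start with 2.
1 + 1/(2/1) = 1 + 1/2 = 3/2
2 + 1/(3/2) = 2 + 2/3 = 8/3

8/3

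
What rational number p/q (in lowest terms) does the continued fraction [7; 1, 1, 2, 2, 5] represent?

493/65

Build up convergents one term at a time:
a_0 = 7: 7/1
a_1 = 1: 8/1
a_2 = 1: 15/2
a_3 = 2: 38/5
a_4 = 2: 91/12
a_5 = 5: 493/65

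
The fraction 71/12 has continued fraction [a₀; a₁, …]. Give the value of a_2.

11

Repeatedly divide and take the remainder:
71 = 5·12 + 11, so a_0 = 5
12 = 1·11 + 1, so a_1 = 1
11 = 11·1 + 0, so a_2 = 11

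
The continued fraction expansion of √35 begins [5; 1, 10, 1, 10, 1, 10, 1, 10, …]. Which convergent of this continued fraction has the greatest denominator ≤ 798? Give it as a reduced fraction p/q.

List convergents until the denominator exceeds the bound:
a_0 = 5: 5/1  (≤ bound)
a_1 = 1: 6/1  (≤ bound)
a_2 = 10: 65/11  (≤ bound)
a_3 = 1: 71/12  (≤ bound)
a_4 = 10: 775/131  (≤ bound)
a_5 = 1: 846/143  (≤ bound)
a_6 = 10: 9235/1561  (> 798, stop)

846/143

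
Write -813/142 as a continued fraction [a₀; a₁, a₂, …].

Run the Euclidean algorithm, recording each quotient:
⌊-813/142⌋ = -6, remainder 39
⌊142/39⌋ = 3, remainder 25
⌊39/25⌋ = 1, remainder 14
⌊25/14⌋ = 1, remainder 11
⌊14/11⌋ = 1, remainder 3
⌊11/3⌋ = 3, remainder 2
⌊3/2⌋ = 1, remainder 1
⌊2/1⌋ = 2, remainder 0

[-6; 3, 1, 1, 1, 3, 1, 2]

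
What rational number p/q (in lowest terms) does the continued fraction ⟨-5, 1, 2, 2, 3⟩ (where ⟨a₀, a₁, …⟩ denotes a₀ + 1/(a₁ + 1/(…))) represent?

Build up convergents one term at a time:
a_0 = -5: -5/1
a_1 = 1: -4/1
a_2 = 2: -13/3
a_3 = 2: -30/7
a_4 = 3: -103/24

-103/24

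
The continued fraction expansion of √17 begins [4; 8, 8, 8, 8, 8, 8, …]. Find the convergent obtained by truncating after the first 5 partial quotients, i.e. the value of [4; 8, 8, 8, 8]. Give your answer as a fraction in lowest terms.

17684/4289

a_0 = 4: 4/1
a_1 = 8: 33/8
a_2 = 8: 268/65
a_3 = 8: 2177/528
a_4 = 8: 17684/4289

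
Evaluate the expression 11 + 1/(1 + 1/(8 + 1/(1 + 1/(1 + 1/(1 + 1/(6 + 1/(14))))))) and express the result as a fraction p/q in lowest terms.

a_0 = 11: 11/1
a_1 = 1: 12/1
a_2 = 8: 107/9
a_3 = 1: 119/10
a_4 = 1: 226/19
a_5 = 1: 345/29
a_6 = 6: 2296/193
a_7 = 14: 32489/2731

32489/2731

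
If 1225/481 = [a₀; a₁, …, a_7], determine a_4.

1

⌊1225/481⌋ = 2, remainder 263
⌊481/263⌋ = 1, remainder 218
⌊263/218⌋ = 1, remainder 45
⌊218/45⌋ = 4, remainder 38
⌊45/38⌋ = 1, remainder 7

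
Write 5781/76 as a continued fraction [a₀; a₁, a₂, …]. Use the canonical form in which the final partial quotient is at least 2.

Apply division with remainder until the remainder is 0:
⌊5781/76⌋ = 76, remainder 5
⌊76/5⌋ = 15, remainder 1
⌊5/1⌋ = 5, remainder 0

[76; 15, 5]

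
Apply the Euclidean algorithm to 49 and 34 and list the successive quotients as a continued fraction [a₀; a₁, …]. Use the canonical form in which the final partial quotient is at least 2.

Apply division with remainder until the remainder is 0:
⌊49/34⌋ = 1, remainder 15
⌊34/15⌋ = 2, remainder 4
⌊15/4⌋ = 3, remainder 3
⌊4/3⌋ = 1, remainder 1
⌊3/1⌋ = 3, remainder 0

[1; 2, 3, 1, 3]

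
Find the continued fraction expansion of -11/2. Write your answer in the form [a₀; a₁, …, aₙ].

Run the Euclidean algorithm, recording each quotient:
-11 = -6·2 + 1, so a_0 = -6
2 = 2·1 + 0, so a_1 = 2

[-6; 2]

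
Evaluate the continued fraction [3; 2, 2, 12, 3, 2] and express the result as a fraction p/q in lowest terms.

1511/444

Use the convergent recurrence hₖ = aₖ·hₖ₋₁ + hₖ₋₂ (and likewise for the denominators kₖ):
a_0 = 3: 3/1
a_1 = 2: 7/2
a_2 = 2: 17/5
a_3 = 12: 211/62
a_4 = 3: 650/191
a_5 = 2: 1511/444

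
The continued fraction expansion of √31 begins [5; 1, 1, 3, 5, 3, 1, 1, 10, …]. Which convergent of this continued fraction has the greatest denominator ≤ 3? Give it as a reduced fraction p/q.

11/2

List convergents until the denominator exceeds the bound:
a_0 = 5: 5/1  (≤ bound)
a_1 = 1: 6/1  (≤ bound)
a_2 = 1: 11/2  (≤ bound)
a_3 = 3: 39/7  (> 3, stop)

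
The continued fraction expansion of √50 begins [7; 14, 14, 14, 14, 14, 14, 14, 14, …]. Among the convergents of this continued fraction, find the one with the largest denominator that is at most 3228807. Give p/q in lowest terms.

a_0 = 7: 7/1  (≤ bound)
a_1 = 14: 99/14  (≤ bound)
a_2 = 14: 1393/197  (≤ bound)
a_3 = 14: 19601/2772  (≤ bound)
a_4 = 14: 275807/39005  (≤ bound)
a_5 = 14: 3880899/548842  (≤ bound)
a_6 = 14: 54608393/7722793  (> 3228807, stop)

3880899/548842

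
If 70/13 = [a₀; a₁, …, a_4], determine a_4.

2

70 ÷ 13 → quotient 5, remainder 5
13 ÷ 5 → quotient 2, remainder 3
5 ÷ 3 → quotient 1, remainder 2
3 ÷ 2 → quotient 1, remainder 1
2 ÷ 1 → quotient 2, remainder 0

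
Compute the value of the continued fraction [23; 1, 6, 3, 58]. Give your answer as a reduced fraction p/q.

Compute successive convergents:
a_0 = 23: 23/1
a_1 = 1: 24/1
a_2 = 6: 167/7
a_3 = 3: 525/22
a_4 = 58: 30617/1283

30617/1283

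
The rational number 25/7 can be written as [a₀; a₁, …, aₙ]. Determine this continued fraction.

[3; 1, 1, 3]

Repeatedly divide and take the remainder:
25 = 3·7 + 4, so a_0 = 3
7 = 1·4 + 3, so a_1 = 1
4 = 1·3 + 1, so a_2 = 1
3 = 3·1 + 0, so a_3 = 3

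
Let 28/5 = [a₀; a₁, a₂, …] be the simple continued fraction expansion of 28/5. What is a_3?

28 ÷ 5 → quotient 5, remainder 3
5 ÷ 3 → quotient 1, remainder 2
3 ÷ 2 → quotient 1, remainder 1
2 ÷ 1 → quotient 2, remainder 0

2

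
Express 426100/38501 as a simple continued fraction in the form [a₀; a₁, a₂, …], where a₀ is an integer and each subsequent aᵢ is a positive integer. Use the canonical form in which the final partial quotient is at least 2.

Run the Euclidean algorithm, recording each quotient:
426100 = 11·38501 + 2589, so a_0 = 11
38501 = 14·2589 + 2255, so a_1 = 14
2589 = 1·2255 + 334, so a_2 = 1
2255 = 6·334 + 251, so a_3 = 6
334 = 1·251 + 83, so a_4 = 1
251 = 3·83 + 2, so a_5 = 3
83 = 41·2 + 1, so a_6 = 41
2 = 2·1 + 0, so a_7 = 2

[11; 14, 1, 6, 1, 3, 41, 2]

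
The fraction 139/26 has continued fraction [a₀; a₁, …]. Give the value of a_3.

Repeatedly divide and take the remainder:
⌊139/26⌋ = 5, remainder 9
⌊26/9⌋ = 2, remainder 8
⌊9/8⌋ = 1, remainder 1
⌊8/1⌋ = 8, remainder 0

8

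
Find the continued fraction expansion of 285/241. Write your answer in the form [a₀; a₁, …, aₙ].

285 = 1·241 + 44, so a_0 = 1
241 = 5·44 + 21, so a_1 = 5
44 = 2·21 + 2, so a_2 = 2
21 = 10·2 + 1, so a_3 = 10
2 = 2·1 + 0, so a_4 = 2

[1; 5, 2, 10, 2]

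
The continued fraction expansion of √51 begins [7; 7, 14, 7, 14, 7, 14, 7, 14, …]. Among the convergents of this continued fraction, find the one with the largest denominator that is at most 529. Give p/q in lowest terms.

707/99

a_0 = 7: 7/1  (≤ bound)
a_1 = 7: 50/7  (≤ bound)
a_2 = 14: 707/99  (≤ bound)
a_3 = 7: 4999/700  (> 529, stop)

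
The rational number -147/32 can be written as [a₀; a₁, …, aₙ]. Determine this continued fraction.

[-5; 2, 2, 6]

⌊-147/32⌋ = -5, remainder 13
⌊32/13⌋ = 2, remainder 6
⌊13/6⌋ = 2, remainder 1
⌊6/1⌋ = 6, remainder 0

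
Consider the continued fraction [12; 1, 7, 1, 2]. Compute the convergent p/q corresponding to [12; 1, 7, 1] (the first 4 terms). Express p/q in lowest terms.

116/9

Start with 1.
7 + 1/(1/1) = 7 + 1/1 = 8/1
1 + 1/(8/1) = 1 + 1/8 = 9/8
12 + 1/(9/8) = 12 + 8/9 = 116/9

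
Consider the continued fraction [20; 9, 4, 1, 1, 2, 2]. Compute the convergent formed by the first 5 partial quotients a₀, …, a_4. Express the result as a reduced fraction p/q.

1669/83

a_0 = 20: 20/1
a_1 = 9: 181/9
a_2 = 4: 744/37
a_3 = 1: 925/46
a_4 = 1: 1669/83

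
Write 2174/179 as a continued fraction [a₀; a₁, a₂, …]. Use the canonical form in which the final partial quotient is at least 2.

Run the Euclidean algorithm, recording each quotient:
2174 ÷ 179 → quotient 12, remainder 26
179 ÷ 26 → quotient 6, remainder 23
26 ÷ 23 → quotient 1, remainder 3
23 ÷ 3 → quotient 7, remainder 2
3 ÷ 2 → quotient 1, remainder 1
2 ÷ 1 → quotient 2, remainder 0

[12; 6, 1, 7, 1, 2]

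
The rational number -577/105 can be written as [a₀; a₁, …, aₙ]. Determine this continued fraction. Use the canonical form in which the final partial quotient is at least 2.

[-6; 1, 1, 52]

Repeatedly divide and take the remainder:
-577 ÷ 105 → quotient -6, remainder 53
105 ÷ 53 → quotient 1, remainder 52
53 ÷ 52 → quotient 1, remainder 1
52 ÷ 1 → quotient 52, remainder 0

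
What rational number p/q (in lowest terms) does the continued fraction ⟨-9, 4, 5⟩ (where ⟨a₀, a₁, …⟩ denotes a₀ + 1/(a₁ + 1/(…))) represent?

-184/21

a_0 = -9: -9/1
a_1 = 4: -35/4
a_2 = 5: -184/21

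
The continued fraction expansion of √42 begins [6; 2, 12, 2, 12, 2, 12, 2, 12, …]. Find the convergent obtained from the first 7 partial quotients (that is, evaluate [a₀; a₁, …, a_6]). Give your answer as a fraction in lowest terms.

a_0 = 6: 6/1
a_1 = 2: 13/2
a_2 = 12: 162/25
a_3 = 2: 337/52
a_4 = 12: 4206/649
a_5 = 2: 8749/1350
a_6 = 12: 109194/16849

109194/16849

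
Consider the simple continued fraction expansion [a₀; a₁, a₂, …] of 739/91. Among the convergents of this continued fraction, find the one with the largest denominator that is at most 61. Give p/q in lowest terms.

List convergents until the denominator exceeds the bound:
a_0 = 8: 8/1  (≤ bound)
a_1 = 8: 65/8  (≤ bound)
a_2 = 3: 203/25  (≤ bound)
a_3 = 1: 268/33  (≤ bound)
a_4 = 2: 739/91  (> 61, stop)

268/33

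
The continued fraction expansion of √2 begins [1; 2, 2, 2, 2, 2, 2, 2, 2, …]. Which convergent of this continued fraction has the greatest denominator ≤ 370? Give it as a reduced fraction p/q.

239/169

a_0 = 1: 1/1  (≤ bound)
a_1 = 2: 3/2  (≤ bound)
a_2 = 2: 7/5  (≤ bound)
a_3 = 2: 17/12  (≤ bound)
a_4 = 2: 41/29  (≤ bound)
a_5 = 2: 99/70  (≤ bound)
a_6 = 2: 239/169  (≤ bound)
a_7 = 2: 577/408  (> 370, stop)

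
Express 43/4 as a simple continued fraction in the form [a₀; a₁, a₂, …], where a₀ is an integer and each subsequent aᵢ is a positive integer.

[10; 1, 3]

⌊43/4⌋ = 10, remainder 3
⌊4/3⌋ = 1, remainder 1
⌊3/1⌋ = 3, remainder 0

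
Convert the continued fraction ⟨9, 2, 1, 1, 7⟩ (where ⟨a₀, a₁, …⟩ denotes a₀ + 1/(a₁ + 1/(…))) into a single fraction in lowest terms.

Start with 7.
1 + 1/(7/1) = 1 + 1/7 = 8/7
1 + 1/(8/7) = 1 + 7/8 = 15/8
2 + 1/(15/8) = 2 + 8/15 = 38/15
9 + 1/(38/15) = 9 + 15/38 = 357/38

357/38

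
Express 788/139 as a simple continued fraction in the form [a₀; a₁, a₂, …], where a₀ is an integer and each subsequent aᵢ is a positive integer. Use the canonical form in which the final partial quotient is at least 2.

[5; 1, 2, 46]

788 = 5·139 + 93, so a_0 = 5
139 = 1·93 + 46, so a_1 = 1
93 = 2·46 + 1, so a_2 = 2
46 = 46·1 + 0, so a_3 = 46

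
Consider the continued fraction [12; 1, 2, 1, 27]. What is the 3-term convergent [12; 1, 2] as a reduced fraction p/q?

Compute successive convergents:
a_0 = 12: 12/1
a_1 = 1: 13/1
a_2 = 2: 38/3

38/3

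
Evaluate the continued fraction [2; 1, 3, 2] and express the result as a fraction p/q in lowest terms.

25/9

Compute successive convergents:
a_0 = 2: 2/1
a_1 = 1: 3/1
a_2 = 3: 11/4
a_3 = 2: 25/9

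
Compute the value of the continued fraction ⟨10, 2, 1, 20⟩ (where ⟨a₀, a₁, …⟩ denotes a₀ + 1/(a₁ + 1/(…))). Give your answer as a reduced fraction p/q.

a_0 = 10: 10/1
a_1 = 2: 21/2
a_2 = 1: 31/3
a_3 = 20: 641/62

641/62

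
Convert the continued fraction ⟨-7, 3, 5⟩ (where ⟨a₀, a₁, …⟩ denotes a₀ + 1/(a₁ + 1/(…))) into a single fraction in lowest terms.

-107/16

Start with 5.
3 + 1/(5/1) = 3 + 1/5 = 16/5
-7 + 1/(16/5) = -7 + 5/16 = -107/16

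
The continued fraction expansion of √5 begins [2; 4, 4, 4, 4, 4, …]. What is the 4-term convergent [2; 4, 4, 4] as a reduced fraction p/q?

Start with 4.
4 + 1/(4/1) = 4 + 1/4 = 17/4
4 + 1/(17/4) = 4 + 4/17 = 72/17
2 + 1/(72/17) = 2 + 17/72 = 161/72

161/72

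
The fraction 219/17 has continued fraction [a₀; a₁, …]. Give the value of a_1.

1

⌊219/17⌋ = 12, remainder 15
⌊17/15⌋ = 1, remainder 2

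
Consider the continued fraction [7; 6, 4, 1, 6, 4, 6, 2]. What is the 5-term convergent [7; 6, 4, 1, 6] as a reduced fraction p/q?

a_0 = 7: 7/1
a_1 = 6: 43/6
a_2 = 4: 179/25
a_3 = 1: 222/31
a_4 = 6: 1511/211

1511/211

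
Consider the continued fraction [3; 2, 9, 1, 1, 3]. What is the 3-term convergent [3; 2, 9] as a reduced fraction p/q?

66/19

Start with 9.
2 + 1/(9/1) = 2 + 1/9 = 19/9
3 + 1/(19/9) = 3 + 9/19 = 66/19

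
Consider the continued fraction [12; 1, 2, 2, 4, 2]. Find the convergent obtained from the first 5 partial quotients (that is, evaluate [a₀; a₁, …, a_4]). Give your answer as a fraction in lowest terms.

394/31

Start with 4.
2 + 1/(4/1) = 2 + 1/4 = 9/4
2 + 1/(9/4) = 2 + 4/9 = 22/9
1 + 1/(22/9) = 1 + 9/22 = 31/22
12 + 1/(31/22) = 12 + 22/31 = 394/31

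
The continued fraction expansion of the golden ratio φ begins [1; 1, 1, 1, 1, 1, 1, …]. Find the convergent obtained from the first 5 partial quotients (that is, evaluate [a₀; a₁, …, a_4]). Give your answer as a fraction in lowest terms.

8/5

a_0 = 1: 1/1
a_1 = 1: 2/1
a_2 = 1: 3/2
a_3 = 1: 5/3
a_4 = 1: 8/5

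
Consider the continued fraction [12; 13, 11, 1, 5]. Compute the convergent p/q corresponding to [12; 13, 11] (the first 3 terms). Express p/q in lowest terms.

1739/144

a_0 = 12: 12/1
a_1 = 13: 157/13
a_2 = 11: 1739/144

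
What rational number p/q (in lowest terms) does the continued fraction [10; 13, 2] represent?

Start with 2.
13 + 1/(2/1) = 13 + 1/2 = 27/2
10 + 1/(27/2) = 10 + 2/27 = 272/27

272/27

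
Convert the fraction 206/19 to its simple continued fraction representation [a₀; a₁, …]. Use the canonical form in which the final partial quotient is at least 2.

[10; 1, 5, 3]

⌊206/19⌋ = 10, remainder 16
⌊19/16⌋ = 1, remainder 3
⌊16/3⌋ = 5, remainder 1
⌊3/1⌋ = 3, remainder 0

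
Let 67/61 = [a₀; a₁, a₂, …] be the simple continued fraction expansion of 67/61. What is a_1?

67 ÷ 61 → quotient 1, remainder 6
61 ÷ 6 → quotient 10, remainder 1

10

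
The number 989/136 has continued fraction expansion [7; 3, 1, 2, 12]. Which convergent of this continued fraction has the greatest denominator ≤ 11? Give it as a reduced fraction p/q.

80/11

a_0 = 7: 7/1  (≤ bound)
a_1 = 3: 22/3  (≤ bound)
a_2 = 1: 29/4  (≤ bound)
a_3 = 2: 80/11  (≤ bound)
a_4 = 12: 989/136  (> 11, stop)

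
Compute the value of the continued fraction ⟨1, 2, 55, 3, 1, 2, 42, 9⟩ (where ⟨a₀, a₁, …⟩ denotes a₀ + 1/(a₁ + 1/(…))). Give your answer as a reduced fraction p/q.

701468/469047

Work from the innermost term outward:
Start with 9.
42 + 1/(9/1) = 42 + 1/9 = 379/9
2 + 1/(379/9) = 2 + 9/379 = 767/379
1 + 1/(767/379) = 1 + 379/767 = 1146/767
3 + 1/(1146/767) = 3 + 767/1146 = 4205/1146
55 + 1/(4205/1146) = 55 + 1146/4205 = 232421/4205
2 + 1/(232421/4205) = 2 + 4205/232421 = 469047/232421
1 + 1/(469047/232421) = 1 + 232421/469047 = 701468/469047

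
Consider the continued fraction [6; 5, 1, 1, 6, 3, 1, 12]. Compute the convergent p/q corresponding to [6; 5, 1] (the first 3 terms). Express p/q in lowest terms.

37/6

Use the convergent recurrence hₖ = aₖ·hₖ₋₁ + hₖ₋₂ (and likewise for the denominators kₖ):
a_0 = 6: 6/1
a_1 = 5: 31/5
a_2 = 1: 37/6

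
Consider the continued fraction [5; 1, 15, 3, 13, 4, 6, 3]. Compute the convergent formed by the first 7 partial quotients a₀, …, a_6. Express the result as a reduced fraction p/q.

98696/16619

Collapse the nested fraction from the inside out:
Start with 6.
4 + 1/(6/1) = 4 + 1/6 = 25/6
13 + 1/(25/6) = 13 + 6/25 = 331/25
3 + 1/(331/25) = 3 + 25/331 = 1018/331
15 + 1/(1018/331) = 15 + 331/1018 = 15601/1018
1 + 1/(15601/1018) = 1 + 1018/15601 = 16619/15601
5 + 1/(16619/15601) = 5 + 15601/16619 = 98696/16619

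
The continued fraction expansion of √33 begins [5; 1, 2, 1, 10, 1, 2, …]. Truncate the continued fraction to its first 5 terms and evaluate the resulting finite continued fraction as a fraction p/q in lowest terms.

Use the convergent recurrence hₖ = aₖ·hₖ₋₁ + hₖ₋₂ (and likewise for the denominators kₖ):
a_0 = 5: 5/1
a_1 = 1: 6/1
a_2 = 2: 17/3
a_3 = 1: 23/4
a_4 = 10: 247/43

247/43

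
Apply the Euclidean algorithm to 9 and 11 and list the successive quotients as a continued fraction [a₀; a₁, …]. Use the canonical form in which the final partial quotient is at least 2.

⌊9/11⌋ = 0, remainder 9
⌊11/9⌋ = 1, remainder 2
⌊9/2⌋ = 4, remainder 1
⌊2/1⌋ = 2, remainder 0

[0; 1, 4, 2]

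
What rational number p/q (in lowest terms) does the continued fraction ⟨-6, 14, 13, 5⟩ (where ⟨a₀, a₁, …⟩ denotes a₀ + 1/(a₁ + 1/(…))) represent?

Starting at the tail and folding back:
Start with 5.
13 + 1/(5/1) = 13 + 1/5 = 66/5
14 + 1/(66/5) = 14 + 5/66 = 929/66
-6 + 1/(929/66) = -6 + 66/929 = -5508/929

-5508/929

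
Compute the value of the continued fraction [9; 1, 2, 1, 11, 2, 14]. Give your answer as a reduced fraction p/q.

Starting at the tail and folding back:
Start with 14.
2 + 1/(14/1) = 2 + 1/14 = 29/14
11 + 1/(29/14) = 11 + 14/29 = 333/29
1 + 1/(333/29) = 1 + 29/333 = 362/333
2 + 1/(362/333) = 2 + 333/362 = 1057/362
1 + 1/(1057/362) = 1 + 362/1057 = 1419/1057
9 + 1/(1419/1057) = 9 + 1057/1419 = 13828/1419

13828/1419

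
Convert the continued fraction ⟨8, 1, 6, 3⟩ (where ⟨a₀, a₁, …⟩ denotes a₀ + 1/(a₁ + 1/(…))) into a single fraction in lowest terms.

195/22

Start with 3.
6 + 1/(3/1) = 6 + 1/3 = 19/3
1 + 1/(19/3) = 1 + 3/19 = 22/19
8 + 1/(22/19) = 8 + 19/22 = 195/22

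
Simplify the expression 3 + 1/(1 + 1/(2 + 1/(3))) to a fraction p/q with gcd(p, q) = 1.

a_0 = 3: 3/1
a_1 = 1: 4/1
a_2 = 2: 11/3
a_3 = 3: 37/10

37/10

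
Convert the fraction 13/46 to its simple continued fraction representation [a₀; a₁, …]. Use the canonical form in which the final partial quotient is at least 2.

Run the Euclidean algorithm, recording each quotient:
13 = 0·46 + 13, so a_0 = 0
46 = 3·13 + 7, so a_1 = 3
13 = 1·7 + 6, so a_2 = 1
7 = 1·6 + 1, so a_3 = 1
6 = 6·1 + 0, so a_4 = 6

[0; 3, 1, 1, 6]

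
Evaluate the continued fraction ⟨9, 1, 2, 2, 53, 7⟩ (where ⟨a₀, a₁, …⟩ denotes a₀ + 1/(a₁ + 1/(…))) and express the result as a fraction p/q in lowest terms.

25499/2625

a_0 = 9: 9/1
a_1 = 1: 10/1
a_2 = 2: 29/3
a_3 = 2: 68/7
a_4 = 53: 3633/374
a_5 = 7: 25499/2625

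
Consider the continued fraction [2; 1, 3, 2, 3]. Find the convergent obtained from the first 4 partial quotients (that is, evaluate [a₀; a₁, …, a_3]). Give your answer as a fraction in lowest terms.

25/9

Compute successive convergents:
a_0 = 2: 2/1
a_1 = 1: 3/1
a_2 = 3: 11/4
a_3 = 2: 25/9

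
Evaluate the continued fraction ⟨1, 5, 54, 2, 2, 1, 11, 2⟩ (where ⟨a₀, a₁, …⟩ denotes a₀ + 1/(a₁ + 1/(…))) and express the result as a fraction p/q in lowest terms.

Work from the innermost term outward:
Start with 2.
11 + 1/(2/1) = 11 + 1/2 = 23/2
1 + 1/(23/2) = 1 + 2/23 = 25/23
2 + 1/(25/23) = 2 + 23/25 = 73/25
2 + 1/(73/25) = 2 + 25/73 = 171/73
54 + 1/(171/73) = 54 + 73/171 = 9307/171
5 + 1/(9307/171) = 5 + 171/9307 = 46706/9307
1 + 1/(46706/9307) = 1 + 9307/46706 = 56013/46706

56013/46706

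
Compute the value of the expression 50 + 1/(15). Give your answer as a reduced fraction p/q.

751/15

Collapse the nested fraction from the inside out:
Start with 15.
50 + 1/(15/1) = 50 + 1/15 = 751/15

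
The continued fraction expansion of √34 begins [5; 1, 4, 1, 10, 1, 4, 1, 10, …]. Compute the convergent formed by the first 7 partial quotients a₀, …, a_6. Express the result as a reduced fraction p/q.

2035/349

Work from the innermost term outward:
Start with 4.
1 + 1/(4/1) = 1 + 1/4 = 5/4
10 + 1/(5/4) = 10 + 4/5 = 54/5
1 + 1/(54/5) = 1 + 5/54 = 59/54
4 + 1/(59/54) = 4 + 54/59 = 290/59
1 + 1/(290/59) = 1 + 59/290 = 349/290
5 + 1/(349/290) = 5 + 290/349 = 2035/349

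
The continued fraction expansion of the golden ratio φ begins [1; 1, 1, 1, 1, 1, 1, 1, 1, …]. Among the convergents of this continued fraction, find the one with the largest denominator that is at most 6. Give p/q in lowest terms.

8/5

a_0 = 1: 1/1  (≤ bound)
a_1 = 1: 2/1  (≤ bound)
a_2 = 1: 3/2  (≤ bound)
a_3 = 1: 5/3  (≤ bound)
a_4 = 1: 8/5  (≤ bound)
a_5 = 1: 13/8  (> 6, stop)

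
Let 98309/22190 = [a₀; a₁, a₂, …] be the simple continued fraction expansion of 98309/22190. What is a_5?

14

Apply division with remainder until the remainder is 0:
⌊98309/22190⌋ = 4, remainder 9549
⌊22190/9549⌋ = 2, remainder 3092
⌊9549/3092⌋ = 3, remainder 273
⌊3092/273⌋ = 11, remainder 89
⌊273/89⌋ = 3, remainder 6
⌊89/6⌋ = 14, remainder 5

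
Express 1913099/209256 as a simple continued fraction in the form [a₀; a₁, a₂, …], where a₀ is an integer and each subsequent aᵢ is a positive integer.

[9; 7, 43, 8, 2, 2, 1, 11]

Repeatedly divide and take the remainder:
⌊1913099/209256⌋ = 9, remainder 29795
⌊209256/29795⌋ = 7, remainder 691
⌊29795/691⌋ = 43, remainder 82
⌊691/82⌋ = 8, remainder 35
⌊82/35⌋ = 2, remainder 12
⌊35/12⌋ = 2, remainder 11
⌊12/11⌋ = 1, remainder 1
⌊11/1⌋ = 11, remainder 0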